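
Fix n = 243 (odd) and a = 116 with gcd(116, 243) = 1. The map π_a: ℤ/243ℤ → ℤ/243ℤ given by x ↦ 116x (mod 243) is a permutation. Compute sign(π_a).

Trace 26: π^k(26) = [26, 100, 179, 109, 8, 199, 242] for k=0..6.
Cycle lengths of π_116 on ℤ/243ℤ: [54, 54, 54, 18, 18, 18, 6, 6, 6, 2, 2, 2, 2, 1]; 14 cycles in total.
243 − 14 = 229 transpositions; sign(π) = (−1)^229 = -1.
Via Zolotarev, sign(π_{116}) = (116|243) = -1.

-1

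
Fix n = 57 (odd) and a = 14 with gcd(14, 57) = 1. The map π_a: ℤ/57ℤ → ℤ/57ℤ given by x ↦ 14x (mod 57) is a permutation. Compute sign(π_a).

Start at x=1: 1 → 14 → 25 → 8 → 55 → 29 → 7 → … (one orbit).
π_14 has 5 disjoint cycles with lengths [18, 18, 18, 2, 1] on {0,…,56}.
With 5 cycles on 57 points, sign = (−1)^{57−5} = +1.
The Jacobi symbol (14|57) = +1 (Zolotarev) agrees.

+1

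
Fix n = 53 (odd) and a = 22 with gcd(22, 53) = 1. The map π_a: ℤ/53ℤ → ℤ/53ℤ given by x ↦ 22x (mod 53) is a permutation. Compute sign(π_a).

-1

Orbit of 11 under x↦22x: [11, 30, 24, 51, 9, 39, 10]… (length divides ord_53(22)).
π_22 has 2 disjoint cycles with lengths [52, 1] on {0,…,52}.
With 2 cycles on 53 points, sign = (−1)^{53−2} = -1.
Via Zolotarev, sign(π_{22}) = (22|53) = -1.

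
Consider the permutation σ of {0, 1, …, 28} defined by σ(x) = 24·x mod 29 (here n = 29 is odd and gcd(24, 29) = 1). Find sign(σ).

Trace 1: π^k(1) = [1, 24, 25, 20, 16, 7, 23] for k=0..6.
The orbit structure of x ↦ 24x mod 29: 5 orbits of sizes [7, 7, 7, 7, 1].
n − c = 29 − 5 = 24; sign = (−1)^24 = +1.

+1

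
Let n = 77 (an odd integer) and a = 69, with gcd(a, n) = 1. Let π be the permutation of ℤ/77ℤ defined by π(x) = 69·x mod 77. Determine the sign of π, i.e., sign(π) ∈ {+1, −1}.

Trace 69: π^k(69) = [69, 64, 27, 15, 34, 36, 20] for k=0..6.
Cycle type of π: 10×6 + 5×2 + 2×3 + 1; total 12 cycles.
n − c = 77 − 12 = 65; sign = (−1)^65 = -1.
(69|77)_J = -1 (Zolotarev's lemma cross-check).

-1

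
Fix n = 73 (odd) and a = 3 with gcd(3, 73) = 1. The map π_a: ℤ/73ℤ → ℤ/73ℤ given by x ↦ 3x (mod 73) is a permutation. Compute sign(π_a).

+1

Start at x=24: 24 → 72 → 70 → 64 → 46 → 65 → 49 → … (one orbit).
The orbit structure of x ↦ 3x mod 73: 7 orbits of sizes [12, 12, 12, 12, 12, 12, 1].
n − c = 73 − 7 = 66; sign = (−1)^66 = +1.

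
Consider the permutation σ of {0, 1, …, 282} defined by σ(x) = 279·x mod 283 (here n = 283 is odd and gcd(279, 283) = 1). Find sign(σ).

Orbit of 61 under x↦279x: [61, 39, 127, 58, 51, 79, 250]… (length divides ord_283(279)).
π_279 has 4 disjoint cycles with lengths [94, 94, 94, 1] on {0,…,282}.
sign(π) = (−1)^{n − #cycles} = (−1)^{283−4} = (−1)^279 = -1.

-1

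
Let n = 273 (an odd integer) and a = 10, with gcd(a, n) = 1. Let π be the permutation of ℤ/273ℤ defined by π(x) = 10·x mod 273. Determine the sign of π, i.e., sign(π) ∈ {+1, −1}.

Trace 10: π^k(10) = [10, 100, 181, 172, 82, 1] for k=0..5.
48 cycles of lengths [6, 6, 6, 6, 6, 6, 6, 6, 6, 6, 6, 6, 6, 6, 6, 6, 6, 6, 6, 6, 6, 6, 6, 6, 6, 6, 6, 6, 6, 6, 6, 6, 6, 6, 6, 6, 6, 6, 6, 6, 6, 6, 6, 6, 6, 1, 1, 1].
273 − 48 = 225 transpositions; sign(π) = (−1)^225 = -1.

-1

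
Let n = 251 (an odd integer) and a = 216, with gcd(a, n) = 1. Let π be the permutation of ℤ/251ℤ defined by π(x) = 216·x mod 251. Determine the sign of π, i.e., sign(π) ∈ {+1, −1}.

-1

Orbit of 115 under x↦216x: [115, 242, 64, 19, 88, 183, 121]… (length divides ord_251(216)).
Cycle type of π: 250 + 1; total 2 cycles.
n − c = 251 − 2 = 249; sign = (−1)^249 = -1.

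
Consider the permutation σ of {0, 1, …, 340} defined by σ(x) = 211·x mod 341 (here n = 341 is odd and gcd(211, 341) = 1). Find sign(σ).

Start at x=63: 63 → 335 → 98 → 218 → 304 → 36 → 94 → … (one orbit).
22 cycles of lengths [30, 30, 30, 30, 30, 30, 30, 30, 30, 30, 10, 3, 3, 3, 3, 3, 3, 3, 3, 3, 3, 1].
sign(π) = (−1)^{n − #cycles} = (−1)^{341−22} = (−1)^319 = -1.

-1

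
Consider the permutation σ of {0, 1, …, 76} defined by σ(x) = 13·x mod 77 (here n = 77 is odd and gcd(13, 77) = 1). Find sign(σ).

+1

Trace 13: π^k(13) = [13, 15, 41, 71, 76, 64, 62] for k=0..6.
The orbit structure of x ↦ 13x mod 77: 11 orbits of sizes [10, 10, 10, 10, 10, 10, 10, 2, 2, 2, 1].
11 cycles on 77: each ℓ→(−1)^(ℓ−1), product (−1)^66 = +1.
(13|77)_J = +1 (Zolotarev's lemma cross-check).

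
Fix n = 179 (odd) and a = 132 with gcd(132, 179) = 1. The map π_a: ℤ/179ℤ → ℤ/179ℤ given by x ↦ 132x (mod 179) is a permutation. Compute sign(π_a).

-1

Start at x=46: 46 → 165 → 121 → 41 → 42 → 174 → 56 → … (one orbit).
The orbit structure of x ↦ 132x mod 179: 2 orbits of sizes [178, 1].
Σ(ℓ_i−1) = 179−2 = 177; sign = (−1)^177 = -1.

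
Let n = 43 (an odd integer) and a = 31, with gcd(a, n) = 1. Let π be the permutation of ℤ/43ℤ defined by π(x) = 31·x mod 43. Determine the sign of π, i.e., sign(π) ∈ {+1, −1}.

+1

Start at x=14: 14 → 4 → 38 → 17 → 11 → 40 → 36 → … (one orbit).
The orbit structure of x ↦ 31x mod 43: 3 orbits of sizes [21, 21, 1].
3 cycles on 43: each ℓ→(−1)^(ℓ−1), product (−1)^40 = +1.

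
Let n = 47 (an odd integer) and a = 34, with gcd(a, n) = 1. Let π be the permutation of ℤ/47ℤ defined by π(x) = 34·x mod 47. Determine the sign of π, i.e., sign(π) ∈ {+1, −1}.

Trace 36: π^k(36) = [36, 2, 21, 9, 24, 17, 14] for k=0..6.
Cycle type of π: 23×2 + 1; total 3 cycles.
sign(π) = (−1)^{n − #cycles} = (−1)^{47−3} = (−1)^44 = +1.

+1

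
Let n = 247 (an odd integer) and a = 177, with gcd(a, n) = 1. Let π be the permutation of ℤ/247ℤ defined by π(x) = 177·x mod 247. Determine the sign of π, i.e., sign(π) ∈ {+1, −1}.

Start at x=157: 157 → 125 → 142 → 187 → 1 → 177 → 207 → … (one orbit).
π_177 has 12 disjoint cycles with lengths [36, 36, 36, 36, 36, 36, 9, 9, 4, 4, 4, 1] on {0,…,246}.
sign(π) = (−1)^{n − #cycles} = (−1)^{247−12} = (−1)^235 = -1.
(177|247)_J = -1 (Zolotarev's lemma cross-check).

-1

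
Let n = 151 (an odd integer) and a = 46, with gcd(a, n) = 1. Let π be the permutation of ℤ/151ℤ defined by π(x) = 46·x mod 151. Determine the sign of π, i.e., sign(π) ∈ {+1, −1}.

Start at x=85: 85 → 135 → 19 → 119 → 38 → 87 → 76 → … (one orbit).
π_46 has 6 disjoint cycles with lengths [30, 30, 30, 30, 30, 1] on {0,…,150}.
sign(π) = (−1)^{n − #cycles} = (−1)^{151−6} = (−1)^145 = -1.

-1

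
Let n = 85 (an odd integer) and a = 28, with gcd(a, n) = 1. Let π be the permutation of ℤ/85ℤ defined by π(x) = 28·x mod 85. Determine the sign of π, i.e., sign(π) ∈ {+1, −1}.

+1

Trace 16: π^k(16) = [16, 23, 49, 12, 81, 58, 9] for k=0..6.
Cycle lengths of π_28 on ℤ/85ℤ: [16, 16, 16, 16, 16, 4, 1]; 7 cycles in total.
sign(π) = (−1)^{n − #cycles} = (−1)^{85−7} = (−1)^78 = +1.
(28|85)_J = +1 (Zolotarev's lemma cross-check).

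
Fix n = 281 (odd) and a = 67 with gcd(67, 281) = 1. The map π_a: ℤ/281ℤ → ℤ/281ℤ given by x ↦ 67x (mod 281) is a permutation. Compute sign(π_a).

-1

Start at x=192: 192 → 219 → 61 → 153 → 135 → 53 → 179 → … (one orbit).
Decompose π into cycles: lengths [40, 40, 40, 40, 40, 40, 40, 1] (8 cycles, including the fixed point 0).
8 cycles on 281: each ℓ→(−1)^(ℓ−1), product (−1)^273 = -1.
Zolotarev: (67|281) = -1, matching the cycle-count sign.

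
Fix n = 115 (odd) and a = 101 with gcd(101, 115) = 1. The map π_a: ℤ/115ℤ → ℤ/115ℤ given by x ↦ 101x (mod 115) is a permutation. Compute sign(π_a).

+1

Orbit of 36 under x↦101x: [36, 71, 41, 1, 101, 81, 16]… (length divides ord_115(101)).
The orbit structure of x ↦ 101x mod 115: 15 orbits of sizes [11, 11, 11, 11, 11, 11, 11, 11, 11, 11, 1, 1, 1, 1, 1].
sign(π) = (−1)^{n − #cycles} = (−1)^{115−15} = (−1)^100 = +1.
Via Zolotarev, sign(π_{101}) = (101|115) = +1.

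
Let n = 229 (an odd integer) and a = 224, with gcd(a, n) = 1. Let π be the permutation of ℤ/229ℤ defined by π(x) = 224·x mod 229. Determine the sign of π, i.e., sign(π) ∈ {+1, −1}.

Start at x=16: 16 → 149 → 171 → 61 → 153 → 151 → 161 → … (one orbit).
5 cycles of lengths [57, 57, 57, 57, 1].
n − c = 229 − 5 = 224; sign = (−1)^224 = +1.
Zolotarev: (224|229) = +1, matching the cycle-count sign.

+1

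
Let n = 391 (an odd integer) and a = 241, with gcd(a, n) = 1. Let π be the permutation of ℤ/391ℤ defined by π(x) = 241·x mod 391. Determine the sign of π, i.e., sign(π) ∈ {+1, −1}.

Trace 25: π^k(25) = [25, 160, 242, 63, 325, 125, 18] for k=0..6.
5 cycles of lengths [176, 176, 22, 16, 1].
391 − 5 = 386 transpositions; sign(π) = (−1)^386 = +1.
Check: (241/391) = +1 by Zolotarev.

+1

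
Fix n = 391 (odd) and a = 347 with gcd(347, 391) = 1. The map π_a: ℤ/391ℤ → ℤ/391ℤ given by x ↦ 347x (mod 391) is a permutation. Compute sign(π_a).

-1

Start at x=282: 282 → 104 → 116 → 370 → 142 → 8 → 39 → … (one orbit).
Cycle lengths of π_347 on ℤ/391ℤ: [176, 176, 16, 11, 11, 1]; 6 cycles in total.
n − c = 391 − 6 = 385; sign = (−1)^385 = -1.
(347|391)_J = -1 (Zolotarev's lemma cross-check).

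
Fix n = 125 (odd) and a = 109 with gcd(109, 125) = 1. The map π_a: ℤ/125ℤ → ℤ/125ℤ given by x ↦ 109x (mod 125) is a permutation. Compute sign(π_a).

+1

Start at x=71: 71 → 114 → 51 → 59 → 56 → 104 → 86 → … (one orbit).
Decompose π into cycles: lengths [50, 50, 10, 10, 2, 2, 1] (7 cycles, including the fixed point 0).
Σ(ℓ_i−1) = 125−7 = 118; sign = (−1)^118 = +1.
The Jacobi symbol (109|125) = +1 (Zolotarev) agrees.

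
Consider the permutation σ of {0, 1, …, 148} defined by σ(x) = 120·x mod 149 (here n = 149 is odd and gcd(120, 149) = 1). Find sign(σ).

Orbit of 5 under x↦120x: [5, 4, 33, 86, 39, 61, 19]… (length divides ord_149(120)).
Cycle type of π: 74×2 + 1; total 3 cycles.
With 3 cycles on 149 points, sign = (−1)^{149−3} = +1.
The Jacobi symbol (120|149) = +1 (Zolotarev) agrees.

+1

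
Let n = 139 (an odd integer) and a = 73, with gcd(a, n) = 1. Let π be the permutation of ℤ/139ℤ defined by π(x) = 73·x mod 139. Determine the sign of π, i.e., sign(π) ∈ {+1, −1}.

-1

Start at x=83: 83 → 82 → 9 → 101 → 6 → 21 → 4 → … (one orbit).
Decompose π into cycles: lengths [138, 1] (2 cycles, including the fixed point 0).
2 cycles on 139: each ℓ→(−1)^(ℓ−1), product (−1)^137 = -1.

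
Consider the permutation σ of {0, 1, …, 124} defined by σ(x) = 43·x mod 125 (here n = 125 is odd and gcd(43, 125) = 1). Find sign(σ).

-1

Orbit of 74 under x↦43x: [74, 57, 76, 18, 24, 32, 1]… (length divides ord_125(43)).
The orbit structure of x ↦ 43x mod 125: 12 orbits of sizes [20, 20, 20, 20, 20, 4, 4, 4, 4, 4, 4, 1].
With 12 cycles on 125 points, sign = (−1)^{125−12} = -1.
Check: (43/125) = -1 by Zolotarev.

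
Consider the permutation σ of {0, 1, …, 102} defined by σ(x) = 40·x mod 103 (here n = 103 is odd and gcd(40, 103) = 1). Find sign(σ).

-1

Orbit of 31 under x↦40x: [31, 4, 57, 14, 45, 49, 3]… (length divides ord_103(40)).
Cycle lengths of π_40 on ℤ/103ℤ: [102, 1]; 2 cycles in total.
sign(π) = (−1)^{n − #cycles} = (−1)^{103−2} = (−1)^101 = -1.
Zolotarev: (40|103) = -1, matching the cycle-count sign.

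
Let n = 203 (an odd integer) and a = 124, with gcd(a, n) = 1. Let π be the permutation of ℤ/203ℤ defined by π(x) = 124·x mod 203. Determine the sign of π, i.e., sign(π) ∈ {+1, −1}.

Start at x=92: 92 → 40 → 88 → 153 → 93 → 164 → 36 → … (one orbit).
The orbit structure of x ↦ 124x mod 203: 5 orbits of sizes [84, 84, 28, 6, 1].
sign(π) = (−1)^{n − #cycles} = (−1)^{203−5} = (−1)^198 = +1.
The Jacobi symbol (124|203) = +1 (Zolotarev) agrees.

+1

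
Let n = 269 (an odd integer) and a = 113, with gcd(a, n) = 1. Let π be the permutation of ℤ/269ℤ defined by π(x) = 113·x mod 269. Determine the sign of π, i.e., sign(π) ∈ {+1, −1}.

Orbit of 159 under x↦113x: [159, 213, 128, 207, 257, 258, 102]… (length divides ord_269(113)).
π_113 has 2 disjoint cycles with lengths [268, 1] on {0,…,268}.
Σ(ℓ_i−1) = 269−2 = 267; sign = (−1)^267 = -1.
Via Zolotarev, sign(π_{113}) = (113|269) = -1.

-1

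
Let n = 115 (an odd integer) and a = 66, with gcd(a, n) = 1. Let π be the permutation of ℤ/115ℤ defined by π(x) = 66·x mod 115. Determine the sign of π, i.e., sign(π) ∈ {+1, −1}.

Trace 76: π^k(76) = [76, 71, 86, 41, 61, 1, 66] for k=0..6.
Decompose π into cycles: lengths [22, 22, 22, 22, 22, 1, 1, 1, 1, 1] (10 cycles, including the fixed point 0).
Σ(ℓ_i−1) = 115−10 = 105; sign = (−1)^105 = -1.
Check: (66/115) = -1 by Zolotarev.

-1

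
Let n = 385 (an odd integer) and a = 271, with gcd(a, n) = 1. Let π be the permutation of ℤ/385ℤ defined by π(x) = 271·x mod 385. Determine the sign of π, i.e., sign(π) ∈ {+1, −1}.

Start at x=246: 246 → 61 → 361 → 41 → 331 → 381 → 71 → … (one orbit).
Cycle type of π: 30×10 + 10×5 + 6×5 + 1×5; total 25 cycles.
385 − 25 = 360 transpositions; sign(π) = (−1)^360 = +1.
Zolotarev: (271|385) = +1, matching the cycle-count sign.

+1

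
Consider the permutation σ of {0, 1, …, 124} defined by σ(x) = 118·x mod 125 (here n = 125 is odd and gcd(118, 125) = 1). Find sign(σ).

Orbit of 51 under x↦118x: [51, 18, 124, 7, 76, 93, 99]… (length divides ord_125(118)).
Cycle type of π: 20×5 + 4×6 + 1; total 12 cycles.
12 cycles on 125: each ℓ→(−1)^(ℓ−1), product (−1)^113 = -1.
The Jacobi symbol (118|125) = -1 (Zolotarev) agrees.

-1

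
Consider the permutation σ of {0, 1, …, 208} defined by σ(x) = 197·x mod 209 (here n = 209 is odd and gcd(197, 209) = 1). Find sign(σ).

-1

Trace 1: π^k(1) = [1, 197, 144, 153, 45, 87] for k=0..5.
42 cycles of lengths [6, 6, 6, 6, 6, 6, 6, 6, 6, 6, 6, 6, 6, 6, 6, 6, 6, 6, 6, 6, 6, 6, 6, 6, 6, 6, 6, 6, 6, 6, 3, 3, 3, 3, 3, 3, 2, 2, 2, 2, 2, 1].
sign(π) = (−1)^{n − #cycles} = (−1)^{209−42} = (−1)^167 = -1.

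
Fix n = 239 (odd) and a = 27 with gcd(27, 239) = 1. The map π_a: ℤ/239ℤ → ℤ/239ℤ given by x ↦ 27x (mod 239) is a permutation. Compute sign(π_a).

+1

Start at x=183: 183 → 161 → 45 → 20 → 62 → 1 → 27 → … (one orbit).
Cycle type of π: 119×2 + 1; total 3 cycles.
n − c = 239 − 3 = 236; sign = (−1)^236 = +1.
(27|239)_J = +1 (Zolotarev's lemma cross-check).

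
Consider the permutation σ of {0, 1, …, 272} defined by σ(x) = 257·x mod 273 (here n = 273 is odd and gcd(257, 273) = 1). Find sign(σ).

+1

Trace 257: π^k(257) = [257, 256, 272, 16, 17, 1] for k=0..5.
Cycle type of π: 6×45 + 2 + 1; total 47 cycles.
sign(π) = (−1)^{n − #cycles} = (−1)^{273−47} = (−1)^226 = +1.
(257|273)_J = +1 (Zolotarev's lemma cross-check).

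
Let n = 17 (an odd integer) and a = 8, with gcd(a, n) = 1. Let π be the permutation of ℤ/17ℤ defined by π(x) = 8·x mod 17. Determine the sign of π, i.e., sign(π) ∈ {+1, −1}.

Trace 13: π^k(13) = [13, 2, 16, 9, 4, 15, 1] for k=0..6.
3 cycles of lengths [8, 8, 1].
17 − 3 = 14 transpositions; sign(π) = (−1)^14 = +1.

+1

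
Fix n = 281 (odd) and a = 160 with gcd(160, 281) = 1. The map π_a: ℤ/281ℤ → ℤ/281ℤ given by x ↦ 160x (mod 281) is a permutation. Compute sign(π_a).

+1

Start at x=180: 180 → 138 → 162 → 68 → 202 → 5 → 238 → … (one orbit).
Decompose π into cycles: lengths [140, 140, 1] (3 cycles, including the fixed point 0).
n − c = 281 − 3 = 278; sign = (−1)^278 = +1.
(160|281)_J = +1 (Zolotarev's lemma cross-check).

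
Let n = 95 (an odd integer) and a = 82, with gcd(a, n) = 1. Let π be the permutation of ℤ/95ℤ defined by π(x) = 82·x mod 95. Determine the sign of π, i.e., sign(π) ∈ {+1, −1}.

-1

Orbit of 39 under x↦82x: [39, 63, 36, 7, 4, 43, 11]… (length divides ord_95(82)).
Cycle lengths of π_82 on ℤ/95ℤ: [36, 36, 9, 9, 4, 1]; 6 cycles in total.
n − c = 95 − 6 = 89; sign = (−1)^89 = -1.
Check: (82/95) = -1 by Zolotarev.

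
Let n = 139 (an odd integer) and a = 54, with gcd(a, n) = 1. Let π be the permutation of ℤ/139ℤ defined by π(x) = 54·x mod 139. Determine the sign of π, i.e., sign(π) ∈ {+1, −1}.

Start at x=63: 63 → 66 → 89 → 80 → 11 → 38 → 106 → … (one orbit).
3 cycles of lengths [69, 69, 1].
Σ(ℓ_i−1) = 139−3 = 136; sign = (−1)^136 = +1.

+1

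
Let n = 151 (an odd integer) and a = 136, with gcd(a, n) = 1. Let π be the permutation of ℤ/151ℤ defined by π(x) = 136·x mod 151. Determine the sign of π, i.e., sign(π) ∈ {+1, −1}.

Start at x=9: 9 → 16 → 62 → 127 → 58 → 36 → 64 → … (one orbit).
Cycle type of π: 75×2 + 1; total 3 cycles.
With 3 cycles on 151 points, sign = (−1)^{151−3} = +1.
Via Zolotarev, sign(π_{136}) = (136|151) = +1.

+1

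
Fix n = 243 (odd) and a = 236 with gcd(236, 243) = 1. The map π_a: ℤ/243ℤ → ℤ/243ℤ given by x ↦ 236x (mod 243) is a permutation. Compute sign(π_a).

Orbit of 55 under x↦236x: [55, 101, 22, 89, 106, 230, 91]… (length divides ord_243(236)).
Decompose π into cycles: lengths [162, 54, 18, 6, 2, 1] (6 cycles, including the fixed point 0).
sign(π) = (−1)^{n − #cycles} = (−1)^{243−6} = (−1)^237 = -1.
Via Zolotarev, sign(π_{236}) = (236|243) = -1.

-1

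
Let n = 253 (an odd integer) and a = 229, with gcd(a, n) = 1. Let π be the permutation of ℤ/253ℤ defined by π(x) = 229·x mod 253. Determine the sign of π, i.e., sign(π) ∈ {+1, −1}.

Trace 93: π^k(93) = [93, 45, 185, 114, 47, 137, 1] for k=0..6.
Cycle lengths of π_229 on ℤ/253ℤ: [10, 10, 10, 10, 10, 10, 10, 10, 10, 10, 10, 10, 10, 10, 10, 10, 10, 10, 10, 10, 10, 10, 5, 5, 2, 2, 2, 2, 2, 2, 2, 2, 2, 2, 2, 1]; 36 cycles in total.
253 − 36 = 217 transpositions; sign(π) = (−1)^217 = -1.
Via Zolotarev, sign(π_{229}) = (229|253) = -1.

-1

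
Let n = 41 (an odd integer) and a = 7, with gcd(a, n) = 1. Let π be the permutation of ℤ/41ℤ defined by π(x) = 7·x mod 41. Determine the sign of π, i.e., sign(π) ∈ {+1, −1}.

-1

Start at x=8: 8 → 15 → 23 → 38 → 20 → 17 → 37 → … (one orbit).
Decompose π into cycles: lengths [40, 1] (2 cycles, including the fixed point 0).
With 2 cycles on 41 points, sign = (−1)^{41−2} = -1.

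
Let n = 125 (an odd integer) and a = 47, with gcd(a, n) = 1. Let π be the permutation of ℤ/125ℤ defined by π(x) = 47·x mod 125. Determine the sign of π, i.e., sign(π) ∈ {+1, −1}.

-1

Orbit of 49 under x↦47x: [49, 53, 116, 77, 119, 93, 121]… (length divides ord_125(47)).
Cycle lengths of π_47 on ℤ/125ℤ: [100, 20, 4, 1]; 4 cycles in total.
4 cycles on 125: each ℓ→(−1)^(ℓ−1), product (−1)^121 = -1.
Check: (47/125) = -1 by Zolotarev.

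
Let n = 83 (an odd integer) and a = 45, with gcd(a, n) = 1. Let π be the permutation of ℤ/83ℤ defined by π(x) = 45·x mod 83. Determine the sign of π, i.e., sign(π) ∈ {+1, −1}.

Start at x=61: 61 → 6 → 21 → 32 → 29 → 60 → 44 → … (one orbit).
Cycle type of π: 82 + 1; total 2 cycles.
With 2 cycles on 83 points, sign = (−1)^{83−2} = -1.
Via Zolotarev, sign(π_{45}) = (45|83) = -1.

-1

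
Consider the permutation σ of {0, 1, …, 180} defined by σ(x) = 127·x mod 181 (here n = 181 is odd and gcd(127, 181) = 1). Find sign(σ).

-1

Start at x=161: 161 → 175 → 143 → 61 → 145 → 134 → 4 → … (one orbit).
π_127 has 2 disjoint cycles with lengths [180, 1] on {0,…,180}.
Σ(ℓ_i−1) = 181−2 = 179; sign = (−1)^179 = -1.
(127|181)_J = -1 (Zolotarev's lemma cross-check).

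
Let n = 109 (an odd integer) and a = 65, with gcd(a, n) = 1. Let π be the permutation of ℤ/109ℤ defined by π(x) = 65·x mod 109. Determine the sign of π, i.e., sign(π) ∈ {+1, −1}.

Start at x=15: 15 → 103 → 46 → 47 → 3 → 86 → 31 → … (one orbit).
Decompose π into cycles: lengths [108, 1] (2 cycles, including the fixed point 0).
n − c = 109 − 2 = 107; sign = (−1)^107 = -1.

-1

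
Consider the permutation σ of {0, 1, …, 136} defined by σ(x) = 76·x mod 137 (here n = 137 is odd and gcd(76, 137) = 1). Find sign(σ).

Start at x=28: 28 → 73 → 68 → 99 → 126 → 123 → 32 → … (one orbit).
Cycle lengths of π_76 on ℤ/137ℤ: [68, 68, 1]; 3 cycles in total.
sign(π) = (−1)^{n − #cycles} = (−1)^{137−3} = (−1)^134 = +1.
(76|137)_J = +1 (Zolotarev's lemma cross-check).

+1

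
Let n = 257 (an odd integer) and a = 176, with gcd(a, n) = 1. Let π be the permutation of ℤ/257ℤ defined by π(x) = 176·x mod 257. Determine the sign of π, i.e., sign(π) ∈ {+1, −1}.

+1

Start at x=227: 227 → 117 → 32 → 235 → 240 → 92 → 1 → … (one orbit).
5 cycles of lengths [64, 64, 64, 64, 1].
257 − 5 = 252 transpositions; sign(π) = (−1)^252 = +1.
Via Zolotarev, sign(π_{176}) = (176|257) = +1.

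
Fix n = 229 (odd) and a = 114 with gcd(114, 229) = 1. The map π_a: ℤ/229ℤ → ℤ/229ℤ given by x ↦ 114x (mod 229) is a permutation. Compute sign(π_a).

-1

Trace 13: π^k(13) = [13, 108, 175, 27, 101, 64, 197] for k=0..6.
π_114 has 4 disjoint cycles with lengths [76, 76, 76, 1] on {0,…,228}.
With 4 cycles on 229 points, sign = (−1)^{229−4} = -1.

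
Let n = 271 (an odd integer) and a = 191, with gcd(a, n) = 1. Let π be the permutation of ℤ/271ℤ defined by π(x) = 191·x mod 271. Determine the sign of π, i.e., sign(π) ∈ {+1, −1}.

Trace 102: π^k(102) = [102, 241, 232, 139, 262, 178, 123] for k=0..6.
4 cycles of lengths [90, 90, 90, 1].
271 − 4 = 267 transpositions; sign(π) = (−1)^267 = -1.

-1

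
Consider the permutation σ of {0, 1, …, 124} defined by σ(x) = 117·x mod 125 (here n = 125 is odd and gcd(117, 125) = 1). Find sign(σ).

Trace 46: π^k(46) = [46, 7, 69, 73, 41, 47, 124] for k=0..6.
4 cycles of lengths [100, 20, 4, 1].
sign(π) = (−1)^{n − #cycles} = (−1)^{125−4} = (−1)^121 = -1.
Zolotarev: (117|125) = -1, matching the cycle-count sign.

-1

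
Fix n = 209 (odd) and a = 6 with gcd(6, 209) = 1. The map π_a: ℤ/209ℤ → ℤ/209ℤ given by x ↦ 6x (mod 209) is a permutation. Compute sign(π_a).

-1

Start at x=150: 150 → 64 → 175 → 5 → 30 → 180 → 35 → … (one orbit).
π_6 has 6 disjoint cycles with lengths [90, 90, 10, 9, 9, 1] on {0,…,208}.
n − c = 209 − 6 = 203; sign = (−1)^203 = -1.
Check: (6/209) = -1 by Zolotarev.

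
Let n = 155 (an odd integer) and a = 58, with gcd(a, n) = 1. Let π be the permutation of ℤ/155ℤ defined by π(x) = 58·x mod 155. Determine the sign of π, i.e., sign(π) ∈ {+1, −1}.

Trace 92: π^k(92) = [92, 66, 108, 64, 147, 1, 58] for k=0..6.
π_58 has 11 disjoint cycles with lengths [20, 20, 20, 20, 20, 20, 10, 10, 10, 4, 1] on {0,…,154}.
sign(π) = (−1)^{n − #cycles} = (−1)^{155−11} = (−1)^144 = +1.

+1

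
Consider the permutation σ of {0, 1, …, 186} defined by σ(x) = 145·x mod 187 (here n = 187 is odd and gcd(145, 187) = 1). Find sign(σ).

-1

Orbit of 117 under x↦145x: [117, 135, 127, 89, 2, 103, 162]… (length divides ord_187(145)).
8 cycles of lengths [40, 40, 40, 40, 10, 8, 8, 1].
With 8 cycles on 187 points, sign = (−1)^{187−8} = -1.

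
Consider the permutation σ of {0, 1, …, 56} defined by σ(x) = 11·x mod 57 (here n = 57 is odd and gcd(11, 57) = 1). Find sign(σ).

Start at x=20: 20 → 49 → 26 → 1 → 11 → 7 → 20 (one orbit).
Decompose π into cycles: lengths [6, 6, 6, 6, 6, 6, 3, 3, 3, 3, 3, 3, 2, 1] (14 cycles, including the fixed point 0).
14 cycles on 57: each ℓ→(−1)^(ℓ−1), product (−1)^43 = -1.
Zolotarev: (11|57) = -1, matching the cycle-count sign.

-1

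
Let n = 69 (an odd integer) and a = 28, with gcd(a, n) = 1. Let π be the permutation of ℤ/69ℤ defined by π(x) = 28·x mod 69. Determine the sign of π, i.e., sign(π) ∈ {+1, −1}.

-1

Trace 7: π^k(7) = [7, 58, 37, 1, 28, 25, 10] for k=0..6.
Cycle type of π: 22×3 + 1×3; total 6 cycles.
n − c = 69 − 6 = 63; sign = (−1)^63 = -1.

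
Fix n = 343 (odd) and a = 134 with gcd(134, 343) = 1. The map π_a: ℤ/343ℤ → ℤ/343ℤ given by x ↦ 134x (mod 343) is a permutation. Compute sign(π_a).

+1

Start at x=43: 43 → 274 → 15 → 295 → 85 → 71 → 253 → … (one orbit).
Cycle type of π: 49×6 + 7×6 + 1×7; total 19 cycles.
343 − 19 = 324 transpositions; sign(π) = (−1)^324 = +1.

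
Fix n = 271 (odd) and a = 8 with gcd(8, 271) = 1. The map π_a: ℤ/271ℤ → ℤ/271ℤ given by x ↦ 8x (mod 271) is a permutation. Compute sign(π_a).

Orbit of 224 under x↦8x: [224, 166, 244, 55, 169, 268, 247]… (length divides ord_271(8)).
The orbit structure of x ↦ 8x mod 271: 7 orbits of sizes [45, 45, 45, 45, 45, 45, 1].
n − c = 271 − 7 = 264; sign = (−1)^264 = +1.
Via Zolotarev, sign(π_{8}) = (8|271) = +1.

+1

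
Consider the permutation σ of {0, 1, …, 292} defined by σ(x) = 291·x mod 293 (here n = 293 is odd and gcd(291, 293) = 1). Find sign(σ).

-1

Start at x=37: 37 → 219 → 148 → 290 → 6 → 281 → 24 → … (one orbit).
Cycle type of π: 292 + 1; total 2 cycles.
Σ(ℓ_i−1) = 293−2 = 291; sign = (−1)^291 = -1.
Via Zolotarev, sign(π_{291}) = (291|293) = -1.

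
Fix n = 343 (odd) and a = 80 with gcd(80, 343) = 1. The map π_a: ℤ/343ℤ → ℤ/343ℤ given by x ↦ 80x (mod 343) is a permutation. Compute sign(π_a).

-1

Orbit of 215 under x↦80x: [215, 50, 227, 324, 195, 165, 166]… (length divides ord_343(80)).
Decompose π into cycles: lengths [42, 42, 42, 42, 42, 42, 42, 6, 6, 6, 6, 6, 6, 6, 6, 1] (16 cycles, including the fixed point 0).
n − c = 343 − 16 = 327; sign = (−1)^327 = -1.
Check: (80/343) = -1 by Zolotarev.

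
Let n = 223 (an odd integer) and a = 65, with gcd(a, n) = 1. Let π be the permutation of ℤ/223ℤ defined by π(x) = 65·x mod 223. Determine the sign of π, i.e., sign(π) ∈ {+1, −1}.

Trace 82: π^k(82) = [82, 201, 131, 41, 212, 177, 132] for k=0..6.
Cycle type of π: 111×2 + 1; total 3 cycles.
223 − 3 = 220 transpositions; sign(π) = (−1)^220 = +1.
Zolotarev: (65|223) = +1, matching the cycle-count sign.

+1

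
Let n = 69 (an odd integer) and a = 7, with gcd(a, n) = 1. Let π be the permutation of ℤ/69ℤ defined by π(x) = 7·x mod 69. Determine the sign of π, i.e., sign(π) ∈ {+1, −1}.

Start at x=4: 4 → 28 → 58 → 61 → 13 → 22 → 16 → … (one orbit).
Decompose π into cycles: lengths [22, 22, 22, 1, 1, 1] (6 cycles, including the fixed point 0).
n − c = 69 − 6 = 63; sign = (−1)^63 = -1.
(7|69)_J = -1 (Zolotarev's lemma cross-check).

-1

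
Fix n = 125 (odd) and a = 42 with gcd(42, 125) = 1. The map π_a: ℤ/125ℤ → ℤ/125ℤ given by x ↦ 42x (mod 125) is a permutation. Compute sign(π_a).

-1

Start at x=99: 99 → 33 → 11 → 87 → 29 → 93 → 31 → … (one orbit).
π_42 has 4 disjoint cycles with lengths [100, 20, 4, 1] on {0,…,124}.
sign(π) = (−1)^{n − #cycles} = (−1)^{125−4} = (−1)^121 = -1.
The Jacobi symbol (42|125) = -1 (Zolotarev) agrees.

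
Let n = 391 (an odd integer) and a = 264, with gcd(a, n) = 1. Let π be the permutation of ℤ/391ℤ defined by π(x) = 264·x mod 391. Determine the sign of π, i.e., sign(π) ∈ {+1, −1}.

-1

Trace 189: π^k(189) = [189, 239, 145, 353, 134, 186, 229] for k=0..6.
π_264 has 8 disjoint cycles with lengths [88, 88, 88, 88, 22, 8, 8, 1] on {0,…,390}.
sign(π) = (−1)^{n − #cycles} = (−1)^{391−8} = (−1)^383 = -1.
The Jacobi symbol (264|391) = -1 (Zolotarev) agrees.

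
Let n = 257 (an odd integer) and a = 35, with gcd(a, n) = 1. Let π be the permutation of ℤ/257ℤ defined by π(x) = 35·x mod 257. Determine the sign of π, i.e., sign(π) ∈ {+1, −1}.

+1

Start at x=246: 246 → 129 → 146 → 227 → 235 → 1 → 35 → … (one orbit).
The orbit structure of x ↦ 35x mod 257: 5 orbits of sizes [64, 64, 64, 64, 1].
sign(π) = (−1)^{n − #cycles} = (−1)^{257−5} = (−1)^252 = +1.
The Jacobi symbol (35|257) = +1 (Zolotarev) agrees.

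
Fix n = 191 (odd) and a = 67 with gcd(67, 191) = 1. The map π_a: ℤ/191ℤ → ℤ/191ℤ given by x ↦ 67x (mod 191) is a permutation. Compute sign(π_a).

Trace 125: π^k(125) = [125, 162, 158, 81, 79, 136, 135] for k=0..6.
The orbit structure of x ↦ 67x mod 191: 3 orbits of sizes [95, 95, 1].
3 cycles on 191: each ℓ→(−1)^(ℓ−1), product (−1)^188 = +1.

+1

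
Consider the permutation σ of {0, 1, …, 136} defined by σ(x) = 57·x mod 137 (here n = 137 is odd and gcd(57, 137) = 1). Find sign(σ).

-1

Trace 7: π^k(7) = [7, 125, 1, 57, 98, 106, 14] for k=0..6.
The orbit structure of x ↦ 57x mod 137: 2 orbits of sizes [136, 1].
2 cycles on 137: each ℓ→(−1)^(ℓ−1), product (−1)^135 = -1.
Zolotarev: (57|137) = -1, matching the cycle-count sign.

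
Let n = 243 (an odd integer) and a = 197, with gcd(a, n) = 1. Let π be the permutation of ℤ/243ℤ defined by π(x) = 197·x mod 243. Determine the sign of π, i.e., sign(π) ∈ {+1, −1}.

Orbit of 152 under x↦197x: [152, 55, 143, 226, 53, 235, 125]… (length divides ord_243(197)).
Cycle type of π: 54×3 + 18×3 + 6×3 + 2×4 + 1; total 14 cycles.
With 14 cycles on 243 points, sign = (−1)^{243−14} = -1.
Check: (197/243) = -1 by Zolotarev.

-1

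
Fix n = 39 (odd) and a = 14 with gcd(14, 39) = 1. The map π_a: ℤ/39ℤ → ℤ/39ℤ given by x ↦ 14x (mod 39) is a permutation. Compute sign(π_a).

Orbit of 1 under x↦14x: [1, 14]… (length divides ord_39(14)).
Decompose π into cycles: lengths [2, 2, 2, 2, 2, 2, 2, 2, 2, 2, 2, 2, 2, 1, 1, 1, 1, 1, 1, 1, 1, 1, 1, 1, 1, 1] (26 cycles, including the fixed point 0).
n − c = 39 − 26 = 13; sign = (−1)^13 = -1.
Via Zolotarev, sign(π_{14}) = (14|39) = -1.

-1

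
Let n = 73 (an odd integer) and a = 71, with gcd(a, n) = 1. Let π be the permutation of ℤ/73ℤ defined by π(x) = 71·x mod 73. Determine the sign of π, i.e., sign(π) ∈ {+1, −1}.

Start at x=8: 8 → 57 → 32 → 9 → 55 → 36 → 1 → … (one orbit).
Cycle type of π: 18×4 + 1; total 5 cycles.
Σ(ℓ_i−1) = 73−5 = 68; sign = (−1)^68 = +1.

+1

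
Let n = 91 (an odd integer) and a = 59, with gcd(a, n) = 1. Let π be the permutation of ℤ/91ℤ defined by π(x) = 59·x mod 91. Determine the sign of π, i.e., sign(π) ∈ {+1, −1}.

Orbit of 54 under x↦59x: [54, 1, 59, 23, 83, 74, 89]… (length divides ord_91(59)).
Cycle lengths of π_59 on ℤ/91ℤ: [12, 12, 12, 12, 12, 12, 12, 6, 1]; 9 cycles in total.
9 cycles on 91: each ℓ→(−1)^(ℓ−1), product (−1)^82 = +1.
The Jacobi symbol (59|91) = +1 (Zolotarev) agrees.

+1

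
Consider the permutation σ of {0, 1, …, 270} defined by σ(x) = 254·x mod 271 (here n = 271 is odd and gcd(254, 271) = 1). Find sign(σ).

Orbit of 263 under x↦254x: [263, 136, 127, 9, 118, 162, 227]… (length divides ord_271(254)).
π_254 has 2 disjoint cycles with lengths [270, 1] on {0,…,270}.
n − c = 271 − 2 = 269; sign = (−1)^269 = -1.
The Jacobi symbol (254|271) = -1 (Zolotarev) agrees.

-1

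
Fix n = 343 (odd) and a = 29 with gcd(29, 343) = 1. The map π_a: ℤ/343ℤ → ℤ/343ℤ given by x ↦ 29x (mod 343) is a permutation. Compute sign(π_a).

+1

Orbit of 309 under x↦29x: [309, 43, 218, 148, 176, 302, 183]… (length divides ord_343(29)).
19 cycles of lengths [49, 49, 49, 49, 49, 49, 7, 7, 7, 7, 7, 7, 1, 1, 1, 1, 1, 1, 1].
19 cycles on 343: each ℓ→(−1)^(ℓ−1), product (−1)^324 = +1.
Check: (29/343) = +1 by Zolotarev.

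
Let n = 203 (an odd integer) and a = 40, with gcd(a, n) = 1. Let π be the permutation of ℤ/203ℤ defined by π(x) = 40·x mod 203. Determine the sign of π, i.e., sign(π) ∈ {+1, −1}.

+1

Trace 90: π^k(90) = [90, 149, 73, 78, 75, 158, 27] for k=0..6.
The orbit structure of x ↦ 40x mod 203: 5 orbits of sizes [84, 84, 28, 6, 1].
n − c = 203 − 5 = 198; sign = (−1)^198 = +1.
Check: (40/203) = +1 by Zolotarev.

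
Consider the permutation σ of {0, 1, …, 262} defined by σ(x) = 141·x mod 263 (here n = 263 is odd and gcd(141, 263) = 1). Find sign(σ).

-1

Start at x=116: 116 → 50 → 212 → 173 → 197 → 162 → 224 → … (one orbit).
Decompose π into cycles: lengths [262, 1] (2 cycles, including the fixed point 0).
263 − 2 = 261 transpositions; sign(π) = (−1)^261 = -1.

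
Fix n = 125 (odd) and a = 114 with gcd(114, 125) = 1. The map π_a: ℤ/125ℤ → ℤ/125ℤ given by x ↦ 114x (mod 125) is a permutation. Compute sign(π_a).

+1

Start at x=44: 44 → 16 → 74 → 61 → 79 → 6 → 59 → … (one orbit).
7 cycles of lengths [50, 50, 10, 10, 2, 2, 1].
125 − 7 = 118 transpositions; sign(π) = (−1)^118 = +1.
Via Zolotarev, sign(π_{114}) = (114|125) = +1.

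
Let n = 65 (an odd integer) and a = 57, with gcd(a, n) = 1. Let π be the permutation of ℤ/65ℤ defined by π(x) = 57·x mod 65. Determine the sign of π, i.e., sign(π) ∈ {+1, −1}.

+1

Orbit of 57 under x↦57x: [57, 64, 8, 1]… (length divides ord_65(57)).
π_57 has 17 disjoint cycles with lengths [4, 4, 4, 4, 4, 4, 4, 4, 4, 4, 4, 4, 4, 4, 4, 4, 1] on {0,…,64}.
n − c = 65 − 17 = 48; sign = (−1)^48 = +1.
Zolotarev: (57|65) = +1, matching the cycle-count sign.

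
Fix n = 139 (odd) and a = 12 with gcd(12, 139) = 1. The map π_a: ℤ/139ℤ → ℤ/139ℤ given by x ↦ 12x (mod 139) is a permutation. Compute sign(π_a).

Orbit of 25 under x↦12x: [25, 22, 125, 110, 69, 133, 67]… (length divides ord_139(12)).
π_12 has 2 disjoint cycles with lengths [138, 1] on {0,…,138}.
Σ(ℓ_i−1) = 139−2 = 137; sign = (−1)^137 = -1.

-1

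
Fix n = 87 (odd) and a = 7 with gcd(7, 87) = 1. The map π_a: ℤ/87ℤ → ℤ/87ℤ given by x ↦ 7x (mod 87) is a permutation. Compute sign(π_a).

+1

Start at x=82: 82 → 52 → 16 → 25 → 1 → 7 → 49 → 82 (one orbit).
The orbit structure of x ↦ 7x mod 87: 15 orbits of sizes [7, 7, 7, 7, 7, 7, 7, 7, 7, 7, 7, 7, 1, 1, 1].
15 cycles on 87: each ℓ→(−1)^(ℓ−1), product (−1)^72 = +1.
Zolotarev: (7|87) = +1, matching the cycle-count sign.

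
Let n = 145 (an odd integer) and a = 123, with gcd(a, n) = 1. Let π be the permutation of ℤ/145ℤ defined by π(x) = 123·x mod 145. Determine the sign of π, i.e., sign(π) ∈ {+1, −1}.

Start at x=78: 78 → 24 → 52 → 16 → 83 → 59 → 7 → … (one orbit).
Cycle lengths of π_123 on ℤ/145ℤ: [28, 28, 28, 28, 7, 7, 7, 7, 4, 1]; 10 cycles in total.
n − c = 145 − 10 = 135; sign = (−1)^135 = -1.

-1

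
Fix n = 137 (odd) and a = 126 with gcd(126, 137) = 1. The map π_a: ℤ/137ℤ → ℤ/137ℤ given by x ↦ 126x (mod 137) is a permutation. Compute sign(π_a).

Start at x=60: 60 → 25 → 136 → 11 → 16 → 98 → 18 → … (one orbit).
3 cycles of lengths [68, 68, 1].
137 − 3 = 134 transpositions; sign(π) = (−1)^134 = +1.

+1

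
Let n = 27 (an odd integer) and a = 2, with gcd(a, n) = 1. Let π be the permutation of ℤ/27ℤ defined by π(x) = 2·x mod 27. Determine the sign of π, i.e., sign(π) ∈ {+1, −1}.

Start at x=5: 5 → 10 → 20 → 13 → 26 → 25 → 23 → … (one orbit).
Cycle type of π: 18 + 6 + 2 + 1; total 4 cycles.
n − c = 27 − 4 = 23; sign = (−1)^23 = -1.

-1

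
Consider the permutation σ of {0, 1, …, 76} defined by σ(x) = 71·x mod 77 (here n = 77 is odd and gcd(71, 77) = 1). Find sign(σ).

+1

Orbit of 64 under x↦71x: [64, 1, 71, 36, 15]… (length divides ord_77(71)).
Cycle lengths of π_71 on ℤ/77ℤ: [5, 5, 5, 5, 5, 5, 5, 5, 5, 5, 5, 5, 5, 5, 1, 1, 1, 1, 1, 1, 1]; 21 cycles in total.
77 − 21 = 56 transpositions; sign(π) = (−1)^56 = +1.
(71|77)_J = +1 (Zolotarev's lemma cross-check).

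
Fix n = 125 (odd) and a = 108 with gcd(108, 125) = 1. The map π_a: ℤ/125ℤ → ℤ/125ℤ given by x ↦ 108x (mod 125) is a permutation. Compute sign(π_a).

Trace 104: π^k(104) = [104, 107, 56, 48, 59, 122, 51] for k=0..6.
Decompose π into cycles: lengths [100, 20, 4, 1] (4 cycles, including the fixed point 0).
125 − 4 = 121 transpositions; sign(π) = (−1)^121 = -1.
Check: (108/125) = -1 by Zolotarev.

-1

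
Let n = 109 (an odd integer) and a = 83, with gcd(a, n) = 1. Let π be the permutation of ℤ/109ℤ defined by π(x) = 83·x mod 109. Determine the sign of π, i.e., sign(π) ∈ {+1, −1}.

+1

Trace 49: π^k(49) = [49, 34, 97, 94, 63, 106, 78] for k=0..6.
3 cycles of lengths [54, 54, 1].
With 3 cycles on 109 points, sign = (−1)^{109−3} = +1.
Check: (83/109) = +1 by Zolotarev.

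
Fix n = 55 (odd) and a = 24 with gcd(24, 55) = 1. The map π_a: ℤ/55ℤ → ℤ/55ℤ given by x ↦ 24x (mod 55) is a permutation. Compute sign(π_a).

Start at x=16: 16 → 54 → 31 → 29 → 36 → 39 → 1 → … (one orbit).
The orbit structure of x ↦ 24x mod 55: 8 orbits of sizes [10, 10, 10, 10, 10, 2, 2, 1].
n − c = 55 − 8 = 47; sign = (−1)^47 = -1.

-1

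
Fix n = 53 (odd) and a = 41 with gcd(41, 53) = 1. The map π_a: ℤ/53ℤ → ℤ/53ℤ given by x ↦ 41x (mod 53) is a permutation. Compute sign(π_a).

Trace 37: π^k(37) = [37, 33, 28, 35, 4, 5, 46] for k=0..6.
The orbit structure of x ↦ 41x mod 53: 2 orbits of sizes [52, 1].
Σ(ℓ_i−1) = 53−2 = 51; sign = (−1)^51 = -1.

-1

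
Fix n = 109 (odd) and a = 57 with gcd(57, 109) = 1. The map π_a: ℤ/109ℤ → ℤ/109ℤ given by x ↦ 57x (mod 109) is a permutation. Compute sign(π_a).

Orbit of 88 under x↦57x: [88, 2, 5, 67, 4, 10, 25]… (length divides ord_109(57)).
π_57 has 2 disjoint cycles with lengths [108, 1] on {0,…,108}.
2 cycles on 109: each ℓ→(−1)^(ℓ−1), product (−1)^107 = -1.

-1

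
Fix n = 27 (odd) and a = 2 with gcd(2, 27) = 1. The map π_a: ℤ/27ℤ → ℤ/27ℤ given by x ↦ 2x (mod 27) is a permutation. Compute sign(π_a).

-1

Orbit of 5 under x↦2x: [5, 10, 20, 13, 26, 25, 23]… (length divides ord_27(2)).
Cycle type of π: 18 + 6 + 2 + 1; total 4 cycles.
27 − 4 = 23 transpositions; sign(π) = (−1)^23 = -1.
Via Zolotarev, sign(π_{2}) = (2|27) = -1.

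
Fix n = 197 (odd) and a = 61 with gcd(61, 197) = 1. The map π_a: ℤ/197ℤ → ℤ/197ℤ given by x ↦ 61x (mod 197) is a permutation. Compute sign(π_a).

Orbit of 24 under x↦61x: [24, 85, 63, 100, 190, 164, 154]… (length divides ord_197(61)).
π_61 has 5 disjoint cycles with lengths [49, 49, 49, 49, 1] on {0,…,196}.
5 cycles on 197: each ℓ→(−1)^(ℓ−1), product (−1)^192 = +1.
Via Zolotarev, sign(π_{61}) = (61|197) = +1.

+1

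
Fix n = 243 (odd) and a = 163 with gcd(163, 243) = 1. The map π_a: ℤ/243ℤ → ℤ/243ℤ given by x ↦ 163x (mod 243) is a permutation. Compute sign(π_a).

+1

Trace 1: π^k(1) = [1, 163, 82] for k=0..2.
π_163 has 135 disjoint cycles with lengths [3, 3, 3, 3, 3, 3, 3, 3, 3, 3, 3, 3, 3, 3, 3, 3, 3, 3, 3, 3, 3, 3, 3, 3, 3, 3, 3, 3, 3, 3, 3, 3, 3, 3, 3, 3, 3, 3, 3, 3, 3, 3, 3, 3, 3, 3, 3, 3, 3, 3, 3, 3, 3, 3, 1, 1, 1, 1, 1, 1, 1, 1, 1, 1, 1, 1, 1, 1, 1, 1, 1, 1, 1, 1, 1, 1, 1, 1, 1, 1, 1, 1, 1, 1, 1, 1, 1, 1, 1, 1, 1, 1, 1, 1, 1, 1, 1, 1, 1, 1, 1, 1, 1, 1, 1, 1, 1, 1, 1, 1, 1, 1, 1, 1, 1, 1, 1, 1, 1, 1, 1, 1, 1, 1, 1, 1, 1, 1, 1, 1, 1, 1, 1, 1, 1] on {0,…,242}.
Σ(ℓ_i−1) = 243−135 = 108; sign = (−1)^108 = +1.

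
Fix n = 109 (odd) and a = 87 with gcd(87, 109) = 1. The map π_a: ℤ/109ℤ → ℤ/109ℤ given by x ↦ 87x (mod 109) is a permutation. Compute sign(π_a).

Orbit of 20 under x↦87x: [20, 105, 88, 26, 82, 49, 12]… (length divides ord_109(87)).
The orbit structure of x ↦ 87x mod 109: 3 orbits of sizes [54, 54, 1].
Σ(ℓ_i−1) = 109−3 = 106; sign = (−1)^106 = +1.
The Jacobi symbol (87|109) = +1 (Zolotarev) agrees.

+1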